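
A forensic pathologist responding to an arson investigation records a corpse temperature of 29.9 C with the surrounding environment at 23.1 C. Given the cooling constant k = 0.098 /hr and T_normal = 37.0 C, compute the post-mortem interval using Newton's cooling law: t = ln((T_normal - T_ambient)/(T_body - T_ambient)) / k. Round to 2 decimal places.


Using Newton's law of cooling:
t = ln((T_normal - T_ambient) / (T_body - T_ambient)) / k
T_normal - T_ambient = 13.9
T_body - T_ambient = 6.8
Ratio = 2.044118
ln(ratio) = 0.714966
t = 0.714966 / 0.098 = 7.30 hours

7.30


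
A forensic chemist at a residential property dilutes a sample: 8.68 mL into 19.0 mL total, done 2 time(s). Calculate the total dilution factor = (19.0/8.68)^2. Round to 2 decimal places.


Dilution factor calculation:
Single dilution = V_total / V_sample = 19.0 / 8.68 ≈ 2.18894
Number of dilutions = 2
Total DF = (19.0 / 8.68)^2 (full precision, rounded at the end) = 4.79

4.79


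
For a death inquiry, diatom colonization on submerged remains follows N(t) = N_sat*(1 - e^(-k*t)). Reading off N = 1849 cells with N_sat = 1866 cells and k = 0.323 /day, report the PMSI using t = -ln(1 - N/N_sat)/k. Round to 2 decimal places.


PMSI from diatom colonization curve:
N / N_sat = 1849 / 1866 = 0.99089
1 - N/N_sat = 0.00911
ln(1 - N/N_sat) = -4.698383
t = -ln(1 - N/N_sat) / k = -(-4.698383) / 0.323 = 14.55 days

14.55


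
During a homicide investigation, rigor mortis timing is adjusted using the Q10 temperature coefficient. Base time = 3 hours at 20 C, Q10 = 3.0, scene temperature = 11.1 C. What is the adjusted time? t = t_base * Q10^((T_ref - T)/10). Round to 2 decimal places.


Rigor mortis time adjustment:
Exponent = (T_ref - T_actual) / 10 = (20 - 11.1) / 10 = 0.89
Q10 factor = 3.0^0.89 = 2.65851
t_adjusted = 3 * 2.65851 = 7.98 hours

7.98


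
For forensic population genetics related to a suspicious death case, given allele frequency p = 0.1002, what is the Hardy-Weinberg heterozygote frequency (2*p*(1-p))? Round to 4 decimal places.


Hardy-Weinberg heterozygote frequency:
q = 1 - p = 1 - 0.1002 = 0.8998
2pq = 2 * 0.1002 * 0.8998 = 0.1803

0.1803


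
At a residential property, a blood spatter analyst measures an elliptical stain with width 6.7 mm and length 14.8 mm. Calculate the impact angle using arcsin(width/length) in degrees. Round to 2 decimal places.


Blood spatter impact angle calculation:
width / length = 6.7 / 14.8 = 0.452703
angle = arcsin(0.452703)
angle = 26.92 degrees

26.92


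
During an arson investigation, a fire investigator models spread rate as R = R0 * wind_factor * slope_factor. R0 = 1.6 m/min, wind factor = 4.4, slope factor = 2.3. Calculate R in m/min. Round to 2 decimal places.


Fire spread rate calculation:
R = R0 * wind_factor * slope_factor
= 1.6 * 4.4 * 2.3
= 7.04 * 2.3
= 16.19 m/min

16.19


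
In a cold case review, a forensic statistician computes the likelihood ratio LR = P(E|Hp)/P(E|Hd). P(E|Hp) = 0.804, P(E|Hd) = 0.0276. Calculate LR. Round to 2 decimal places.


Likelihood ratio calculation:
LR = P(E|Hp) / P(E|Hd)
LR = 0.804 / 0.0276
LR = 29.13

29.13


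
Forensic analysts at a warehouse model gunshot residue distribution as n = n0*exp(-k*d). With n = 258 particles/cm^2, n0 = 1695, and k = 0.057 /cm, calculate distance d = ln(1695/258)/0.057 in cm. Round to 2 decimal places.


GSR distance calculation:
n0/n = 1695 / 258 = 6.569767
ln(n0/n) = 1.882478
d = 1.882478 / 0.057 = 33.03 cm

33.03


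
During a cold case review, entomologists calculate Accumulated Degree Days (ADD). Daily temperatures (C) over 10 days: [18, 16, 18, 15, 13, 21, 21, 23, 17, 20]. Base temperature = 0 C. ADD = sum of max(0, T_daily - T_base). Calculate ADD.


Computing ADD day by day:
Day 1: max(0, 18 - 0) = 18
Day 2: max(0, 16 - 0) = 16
Day 3: max(0, 18 - 0) = 18
Day 4: max(0, 15 - 0) = 15
Day 5: max(0, 13 - 0) = 13
Day 6: max(0, 21 - 0) = 21
Day 7: max(0, 21 - 0) = 21
Day 8: max(0, 23 - 0) = 23
Day 9: max(0, 17 - 0) = 17
Day 10: max(0, 20 - 0) = 20
Total ADD = 182

182


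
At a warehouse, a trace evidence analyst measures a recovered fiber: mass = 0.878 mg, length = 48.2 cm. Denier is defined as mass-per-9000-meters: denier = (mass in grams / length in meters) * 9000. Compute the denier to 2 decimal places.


Denier calculation:
Mass in grams = 0.878 mg / 1000 = 0.000878 g
Length in meters = 48.2 cm / 100 = 0.482 m
Linear density = mass / length = 0.000878 / 0.482 = 0.00182158 g/m
Denier = (g/m) * 9000 = 0.00182158 * 9000 = 16.39

16.39


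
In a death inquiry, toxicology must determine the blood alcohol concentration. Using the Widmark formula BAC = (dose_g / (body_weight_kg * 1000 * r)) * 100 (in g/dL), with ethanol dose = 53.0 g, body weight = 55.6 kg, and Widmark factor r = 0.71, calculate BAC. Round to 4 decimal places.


Applying the Widmark formula:
BAC = (dose_g / (body_wt * 1000 * r)) * 100
Denominator = 55.6 * 1000 * 0.71 = 39476
BAC = (53.0 / 39476) * 100
BAC = 0.1343 g/dL

0.1343


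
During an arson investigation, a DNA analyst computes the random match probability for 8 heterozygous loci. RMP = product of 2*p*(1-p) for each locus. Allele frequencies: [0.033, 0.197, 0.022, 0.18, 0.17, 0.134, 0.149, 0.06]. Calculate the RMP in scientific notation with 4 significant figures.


Computing RMP for 8 loci:
Locus 1: 2 * 0.033 * 0.967 = 0.063822
Locus 2: 2 * 0.197 * 0.803 = 0.316382
Locus 3: 2 * 0.022 * 0.978 = 0.043032
Locus 4: 2 * 0.18 * 0.82 = 0.2952
Locus 5: 2 * 0.17 * 0.83 = 0.2822
Locus 6: 2 * 0.134 * 0.866 = 0.232088
Locus 7: 2 * 0.149 * 0.851 = 0.253598
Locus 8: 2 * 0.06 * 0.94 = 0.1128
RMP = 4.806e-07

4.806e-07


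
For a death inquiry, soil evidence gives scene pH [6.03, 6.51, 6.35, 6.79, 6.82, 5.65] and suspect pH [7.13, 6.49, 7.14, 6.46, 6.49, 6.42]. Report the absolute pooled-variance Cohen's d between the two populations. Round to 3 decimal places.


Pooled-variance Cohen's d for soil pH comparison:
Scene mean = 38.15 / 6 = 6.358333
Suspect mean = 40.13 / 6 = 6.688333
Scene sample variance s_s^2 = 0.206417
Suspect sample variance s_c^2 = 0.120377
Pooled variance = ((n_s-1)*s_s^2 + (n_c-1)*s_c^2) / (n_s + n_c - 2) = 0.163397
Pooled SD = sqrt(0.163397) = 0.404224
Mean difference = -0.33
|d| = |-0.33| / 0.404224 = 0.816

0.816


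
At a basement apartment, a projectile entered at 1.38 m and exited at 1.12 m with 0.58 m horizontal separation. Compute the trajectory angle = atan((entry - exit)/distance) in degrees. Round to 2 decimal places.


Bullet trajectory angle:
Height difference = 1.38 - 1.12 = 0.26 m
angle = atan(0.26 / 0.58)
angle = atan(0.448276)
angle = 24.15 degrees

24.15


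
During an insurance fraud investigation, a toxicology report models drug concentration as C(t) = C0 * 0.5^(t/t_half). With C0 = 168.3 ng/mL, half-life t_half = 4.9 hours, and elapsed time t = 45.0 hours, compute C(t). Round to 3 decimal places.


Drug concentration decay:
Number of half-lives = t / t_half = 45.0 / 4.9 = 9.183673
Decay factor = 0.5^9.183673 = 0.00171965
C(t) = 168.3 * 0.00171965 = 0.289 ng/mL

0.289


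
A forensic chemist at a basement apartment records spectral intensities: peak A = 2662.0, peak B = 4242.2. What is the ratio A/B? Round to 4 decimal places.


Spectral peak ratio:
Peak A = 2662.0 counts
Peak B = 4242.2 counts
Ratio = 2662.0 / 4242.2 = 0.6275

0.6275


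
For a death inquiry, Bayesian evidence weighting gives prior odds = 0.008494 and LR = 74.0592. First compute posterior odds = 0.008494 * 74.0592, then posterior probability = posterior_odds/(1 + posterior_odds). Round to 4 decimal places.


Bayesian evidence evaluation:
Posterior odds = prior_odds * LR = 0.008494 * 74.0592 = 0.6290588
Posterior probability = posterior_odds / (1 + posterior_odds)
= 0.6290588 / (1 + 0.6290588)
= 0.6290588 / 1.6290588
= 0.3861

0.3861


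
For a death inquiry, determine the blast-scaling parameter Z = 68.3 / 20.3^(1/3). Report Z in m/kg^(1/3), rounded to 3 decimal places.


Scaled distance calculation:
W^(1/3) = 20.3^(1/3) = 2.727922
Z = R / W^(1/3) = 68.3 / 2.727922
Z = 25.037 m/kg^(1/3)

25.037


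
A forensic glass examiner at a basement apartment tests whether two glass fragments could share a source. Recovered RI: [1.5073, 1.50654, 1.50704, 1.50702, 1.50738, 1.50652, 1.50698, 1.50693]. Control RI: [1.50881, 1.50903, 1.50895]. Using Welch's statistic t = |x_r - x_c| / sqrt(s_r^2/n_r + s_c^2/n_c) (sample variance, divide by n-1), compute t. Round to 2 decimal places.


Welch's t-criterion for glass RI comparison:
Recovered mean = sum / n_r = 12.05571 / 8 = 1.5069637
Control mean = sum / n_c = 4.52679 / 3 = 1.50893
Recovered sample variance s_r^2 = 9.61696e-08
Control sample variance s_c^2 = 1.24e-08
Welch SE (unpooled) = sqrt(s_r^2/n_r + s_c^2/n_c) = sqrt(1.20212e-08 + 4.13333e-09) = sqrt(1.61545e-08) = 0.0001271
|mean_r - mean_c| = 0.00196625
t = 0.00196625 / 0.0001271 = 15.47

15.47


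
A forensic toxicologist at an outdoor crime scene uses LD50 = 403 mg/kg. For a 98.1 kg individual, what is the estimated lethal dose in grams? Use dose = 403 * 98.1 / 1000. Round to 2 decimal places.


Lethal dose calculation:
Lethal dose = LD50 * body_weight / 1000
= 403 * 98.1 / 1000
= 39534.3 / 1000
= 39.53 g

39.53


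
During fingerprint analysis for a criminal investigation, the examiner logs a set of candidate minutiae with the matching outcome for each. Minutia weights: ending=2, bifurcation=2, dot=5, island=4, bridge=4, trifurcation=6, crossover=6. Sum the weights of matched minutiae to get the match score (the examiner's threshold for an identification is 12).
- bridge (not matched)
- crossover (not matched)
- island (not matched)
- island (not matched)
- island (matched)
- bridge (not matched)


Weighted minutiae match score:
  bridge: not matched, +0
  crossover: not matched, +0
  island: not matched, +0
  island: not matched, +0
  island: matched, +4 (running total 4)
  bridge: not matched, +0
Total score = 4
Threshold = 12; verdict = inconclusive

4


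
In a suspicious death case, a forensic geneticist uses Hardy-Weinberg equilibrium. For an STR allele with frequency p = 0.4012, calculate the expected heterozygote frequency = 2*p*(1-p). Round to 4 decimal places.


Hardy-Weinberg heterozygote frequency:
q = 1 - p = 1 - 0.4012 = 0.5988
2pq = 2 * 0.4012 * 0.5988 = 0.4805

0.4805


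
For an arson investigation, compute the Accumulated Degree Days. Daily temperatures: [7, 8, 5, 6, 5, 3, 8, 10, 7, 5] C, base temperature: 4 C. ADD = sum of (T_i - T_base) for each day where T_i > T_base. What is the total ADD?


Computing ADD day by day:
Day 1: max(0, 7 - 4) = 3
Day 2: max(0, 8 - 4) = 4
Day 3: max(0, 5 - 4) = 1
Day 4: max(0, 6 - 4) = 2
Day 5: max(0, 5 - 4) = 1
Day 6: max(0, 3 - 4) = 0
Day 7: max(0, 8 - 4) = 4
Day 8: max(0, 10 - 4) = 6
Day 9: max(0, 7 - 4) = 3
Day 10: max(0, 5 - 4) = 1
Total ADD = 25

25


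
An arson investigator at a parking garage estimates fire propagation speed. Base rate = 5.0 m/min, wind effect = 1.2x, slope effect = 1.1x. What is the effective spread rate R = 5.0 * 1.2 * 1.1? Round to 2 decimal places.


Fire spread rate calculation:
R = R0 * wind_factor * slope_factor
= 5.0 * 1.2 * 1.1
= 6 * 1.1
= 6.60 m/min

6.60


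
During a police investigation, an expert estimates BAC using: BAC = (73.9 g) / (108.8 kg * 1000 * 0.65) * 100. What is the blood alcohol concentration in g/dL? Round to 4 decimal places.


Applying the Widmark formula:
BAC = (dose_g / (body_wt * 1000 * r)) * 100
Denominator = 108.8 * 1000 * 0.65 = 70720
BAC = (73.9 / 70720) * 100
BAC = 0.1045 g/dL

0.1045


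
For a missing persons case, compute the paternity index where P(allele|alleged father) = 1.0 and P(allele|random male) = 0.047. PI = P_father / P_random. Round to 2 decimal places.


Paternity Index calculation:
PI = P(allele|father) / P(allele|random)
PI = 1.0 / 0.047
PI = 21.28

21.28


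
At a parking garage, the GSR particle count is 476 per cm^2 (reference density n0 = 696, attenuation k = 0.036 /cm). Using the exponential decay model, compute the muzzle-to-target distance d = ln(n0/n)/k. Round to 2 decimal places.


GSR distance calculation:
n0/n = 696 / 476 = 1.462185
ln(n0/n) = 0.379932
d = 0.379932 / 0.036 = 10.55 cm

10.55


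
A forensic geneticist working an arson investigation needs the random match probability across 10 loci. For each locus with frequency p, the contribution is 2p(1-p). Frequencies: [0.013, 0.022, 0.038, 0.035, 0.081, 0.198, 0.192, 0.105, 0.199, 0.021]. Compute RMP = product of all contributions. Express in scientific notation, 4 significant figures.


Computing RMP for 10 loci:
Locus 1: 2 * 0.013 * 0.987 = 0.025662
Locus 2: 2 * 0.022 * 0.978 = 0.043032
Locus 3: 2 * 0.038 * 0.962 = 0.073112
Locus 4: 2 * 0.035 * 0.965 = 0.06755
Locus 5: 2 * 0.081 * 0.919 = 0.148878
Locus 6: 2 * 0.198 * 0.802 = 0.317592
Locus 7: 2 * 0.192 * 0.808 = 0.310272
Locus 8: 2 * 0.105 * 0.895 = 0.18795
Locus 9: 2 * 0.199 * 0.801 = 0.318798
Locus 10: 2 * 0.021 * 0.979 = 0.041118
RMP = 1.971e-10

1.971e-10


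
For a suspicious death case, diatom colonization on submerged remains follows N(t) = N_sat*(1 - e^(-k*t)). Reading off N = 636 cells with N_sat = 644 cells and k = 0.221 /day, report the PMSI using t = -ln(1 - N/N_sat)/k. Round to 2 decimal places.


PMSI from diatom colonization curve:
N / N_sat = 636 / 644 = 0.987578
1 - N/N_sat = 0.012422
ln(1 - N/N_sat) = -4.388286
t = -ln(1 - N/N_sat) / k = -(-4.388286) / 0.221 = 19.86 days

19.86


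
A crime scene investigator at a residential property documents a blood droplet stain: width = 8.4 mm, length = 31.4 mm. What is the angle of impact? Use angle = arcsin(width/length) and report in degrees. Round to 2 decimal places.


Blood spatter impact angle calculation:
width / length = 8.4 / 31.4 = 0.267516
angle = arcsin(0.267516)
angle = 15.52 degrees

15.52


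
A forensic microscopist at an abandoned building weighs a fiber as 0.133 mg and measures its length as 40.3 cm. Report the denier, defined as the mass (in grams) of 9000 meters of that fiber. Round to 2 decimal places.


Denier calculation:
Mass in grams = 0.133 mg / 1000 = 0.000133 g
Length in meters = 40.3 cm / 100 = 0.403 m
Linear density = mass / length = 0.000133 / 0.403 = 0.00033002 g/m
Denier = (g/m) * 9000 = 0.00033002 * 9000 = 2.97

2.97


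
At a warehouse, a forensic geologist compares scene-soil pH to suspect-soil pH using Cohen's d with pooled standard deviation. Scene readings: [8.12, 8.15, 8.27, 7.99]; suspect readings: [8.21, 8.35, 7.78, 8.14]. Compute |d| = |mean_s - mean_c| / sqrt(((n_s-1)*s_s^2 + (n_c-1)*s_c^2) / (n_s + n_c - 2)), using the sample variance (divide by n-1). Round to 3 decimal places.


Pooled-variance Cohen's d for soil pH comparison:
Scene mean = 32.53 / 4 = 8.1325
Suspect mean = 32.48 / 4 = 8.12
Scene sample variance s_s^2 = 0.013225
Suspect sample variance s_c^2 = 0.059
Pooled variance = ((n_s-1)*s_s^2 + (n_c-1)*s_c^2) / (n_s + n_c - 2) = 0.036112
Pooled SD = sqrt(0.036112) = 0.190032
Mean difference = 0.0125
|d| = |0.0125| / 0.190032 = 0.066

0.066


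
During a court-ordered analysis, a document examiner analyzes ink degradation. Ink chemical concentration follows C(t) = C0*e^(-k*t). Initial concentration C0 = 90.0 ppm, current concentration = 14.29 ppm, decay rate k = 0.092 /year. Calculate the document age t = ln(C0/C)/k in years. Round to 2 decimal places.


Document age estimation:
C0/C = 90.0 / 14.29 = 6.298111
ln(C0/C) = 1.84025
t = 1.84025 / 0.092 = 20.00 years

20.00


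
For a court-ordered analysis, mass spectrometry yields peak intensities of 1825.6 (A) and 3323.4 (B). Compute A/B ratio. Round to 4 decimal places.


Spectral peak ratio:
Peak A = 1825.6 counts
Peak B = 3323.4 counts
Ratio = 1825.6 / 3323.4 = 0.5493

0.5493


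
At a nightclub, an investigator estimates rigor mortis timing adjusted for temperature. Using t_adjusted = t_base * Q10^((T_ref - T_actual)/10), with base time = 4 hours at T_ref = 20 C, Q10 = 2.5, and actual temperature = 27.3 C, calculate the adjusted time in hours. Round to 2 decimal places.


Rigor mortis time adjustment:
Exponent = (T_ref - T_actual) / 10 = (20 - 27.3) / 10 = -0.73
Q10 factor = 2.5^-0.73 = 0.51228
t_adjusted = 4 * 0.51228 = 2.05 hours

2.05


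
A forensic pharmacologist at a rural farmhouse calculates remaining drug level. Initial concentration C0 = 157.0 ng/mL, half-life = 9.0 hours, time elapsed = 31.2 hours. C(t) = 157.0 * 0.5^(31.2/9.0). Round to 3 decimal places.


Drug concentration decay:
Number of half-lives = t / t_half = 31.2 / 9.0 = 3.466667
Decay factor = 0.5^3.466667 = 0.09045431
C(t) = 157.0 * 0.09045431 = 14.201 ng/mL

14.201


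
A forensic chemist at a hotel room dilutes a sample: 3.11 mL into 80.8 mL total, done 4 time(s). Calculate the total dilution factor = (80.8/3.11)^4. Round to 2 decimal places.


Dilution factor calculation:
Single dilution = V_total / V_sample = 80.8 / 3.11 ≈ 25.980707
Number of dilutions = 4
Total DF = (80.8 / 3.11)^4 (full precision, rounded at the end) = 455621.16

455621.16


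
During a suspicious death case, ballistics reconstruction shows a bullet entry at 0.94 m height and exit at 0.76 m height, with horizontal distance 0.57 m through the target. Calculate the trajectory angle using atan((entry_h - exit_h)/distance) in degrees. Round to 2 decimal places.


Bullet trajectory angle:
Height difference = 0.94 - 0.76 = 0.18 m
angle = atan(0.18 / 0.57)
angle = atan(0.315789)
angle = 17.53 degrees

17.53


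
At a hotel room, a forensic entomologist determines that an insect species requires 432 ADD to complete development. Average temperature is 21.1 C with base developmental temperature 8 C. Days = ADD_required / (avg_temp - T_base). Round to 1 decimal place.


Insect development time:
Effective temperature = avg_temp - T_base = 21.1 - 8 = 13.1 C
Days = ADD / effective_temp = 432 / 13.1 = 33.0 days

33.0


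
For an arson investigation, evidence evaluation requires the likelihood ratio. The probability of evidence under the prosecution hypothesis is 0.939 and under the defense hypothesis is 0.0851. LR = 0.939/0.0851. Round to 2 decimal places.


Likelihood ratio calculation:
LR = P(E|Hp) / P(E|Hd)
LR = 0.939 / 0.0851
LR = 11.03

11.03


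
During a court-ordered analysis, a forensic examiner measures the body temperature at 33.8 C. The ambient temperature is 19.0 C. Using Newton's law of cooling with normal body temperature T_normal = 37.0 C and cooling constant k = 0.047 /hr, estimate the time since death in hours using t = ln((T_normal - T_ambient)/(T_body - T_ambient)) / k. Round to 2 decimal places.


Using Newton's law of cooling:
t = ln((T_normal - T_ambient) / (T_body - T_ambient)) / k
T_normal - T_ambient = 18.0
T_body - T_ambient = 14.8
Ratio = 1.216216
ln(ratio) = 0.195744
t = 0.195744 / 0.047 = 4.16 hours

4.16


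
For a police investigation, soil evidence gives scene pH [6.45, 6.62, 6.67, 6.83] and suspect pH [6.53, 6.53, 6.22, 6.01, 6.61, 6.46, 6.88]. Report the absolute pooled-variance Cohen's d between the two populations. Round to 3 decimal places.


Pooled-variance Cohen's d for soil pH comparison:
Scene mean = 26.57 / 4 = 6.6425
Suspect mean = 45.24 / 7 = 6.462857
Scene sample variance s_s^2 = 0.024492
Suspect sample variance s_c^2 = 0.078124
Pooled variance = ((n_s-1)*s_s^2 + (n_c-1)*s_c^2) / (n_s + n_c - 2) = 0.060246
Pooled SD = sqrt(0.060246) = 0.245451
Mean difference = 0.179643
|d| = |0.179643| / 0.245451 = 0.732

0.732


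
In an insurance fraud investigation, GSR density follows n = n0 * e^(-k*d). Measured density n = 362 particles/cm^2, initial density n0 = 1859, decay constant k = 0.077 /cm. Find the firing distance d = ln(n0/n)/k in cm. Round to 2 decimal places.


GSR distance calculation:
n0/n = 1859 / 362 = 5.135359
ln(n0/n) = 1.63615
d = 1.63615 / 0.077 = 21.25 cm

21.25


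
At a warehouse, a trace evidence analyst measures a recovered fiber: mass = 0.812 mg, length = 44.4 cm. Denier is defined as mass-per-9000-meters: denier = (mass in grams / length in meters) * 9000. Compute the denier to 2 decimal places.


Denier calculation:
Mass in grams = 0.812 mg / 1000 = 0.000812 g
Length in meters = 44.4 cm / 100 = 0.444 m
Linear density = mass / length = 0.000812 / 0.444 = 0.00182883 g/m
Denier = (g/m) * 9000 = 0.00182883 * 9000 = 16.46

16.46


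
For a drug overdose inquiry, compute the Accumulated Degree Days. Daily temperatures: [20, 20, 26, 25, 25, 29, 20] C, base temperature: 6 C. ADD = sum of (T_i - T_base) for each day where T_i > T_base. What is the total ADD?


Computing ADD day by day:
Day 1: max(0, 20 - 6) = 14
Day 2: max(0, 20 - 6) = 14
Day 3: max(0, 26 - 6) = 20
Day 4: max(0, 25 - 6) = 19
Day 5: max(0, 25 - 6) = 19
Day 6: max(0, 29 - 6) = 23
Day 7: max(0, 20 - 6) = 14
Total ADD = 123

123


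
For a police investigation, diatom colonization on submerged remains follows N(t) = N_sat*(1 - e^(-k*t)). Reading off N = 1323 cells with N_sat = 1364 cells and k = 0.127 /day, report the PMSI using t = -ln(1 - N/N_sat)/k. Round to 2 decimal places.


PMSI from diatom colonization curve:
N / N_sat = 1323 / 1364 = 0.969941
1 - N/N_sat = 0.030059
ln(1 - N/N_sat) = -3.504593
t = -ln(1 - N/N_sat) / k = -(-3.504593) / 0.127 = 27.60 days

27.60


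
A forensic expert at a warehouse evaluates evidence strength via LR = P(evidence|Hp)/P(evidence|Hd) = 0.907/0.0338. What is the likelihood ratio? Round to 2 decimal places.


Likelihood ratio calculation:
LR = P(E|Hp) / P(E|Hd)
LR = 0.907 / 0.0338
LR = 26.83

26.83


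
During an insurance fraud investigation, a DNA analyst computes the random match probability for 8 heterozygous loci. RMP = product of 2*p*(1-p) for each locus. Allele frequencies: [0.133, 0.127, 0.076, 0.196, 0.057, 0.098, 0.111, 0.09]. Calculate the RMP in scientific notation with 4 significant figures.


Computing RMP for 8 loci:
Locus 1: 2 * 0.133 * 0.867 = 0.230622
Locus 2: 2 * 0.127 * 0.873 = 0.221742
Locus 3: 2 * 0.076 * 0.924 = 0.140448
Locus 4: 2 * 0.196 * 0.804 = 0.315168
Locus 5: 2 * 0.057 * 0.943 = 0.107502
Locus 6: 2 * 0.098 * 0.902 = 0.176792
Locus 7: 2 * 0.111 * 0.889 = 0.197358
Locus 8: 2 * 0.09 * 0.91 = 0.1638
RMP = 1.391e-06

1.391e-06


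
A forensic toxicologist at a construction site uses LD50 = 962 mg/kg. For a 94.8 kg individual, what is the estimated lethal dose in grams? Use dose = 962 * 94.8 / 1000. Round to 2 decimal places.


Lethal dose calculation:
Lethal dose = LD50 * body_weight / 1000
= 962 * 94.8 / 1000
= 91197.6 / 1000
= 91.20 g

91.20


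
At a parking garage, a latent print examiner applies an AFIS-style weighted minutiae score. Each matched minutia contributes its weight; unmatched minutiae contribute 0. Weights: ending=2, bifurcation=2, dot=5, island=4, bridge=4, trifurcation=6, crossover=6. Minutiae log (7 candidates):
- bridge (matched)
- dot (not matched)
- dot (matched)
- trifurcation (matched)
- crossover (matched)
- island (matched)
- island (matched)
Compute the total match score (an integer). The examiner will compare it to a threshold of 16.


Weighted minutiae match score:
  bridge: matched, +4 (running total 4)
  dot: not matched, +0
  dot: matched, +5 (running total 9)
  trifurcation: matched, +6 (running total 15)
  crossover: matched, +6 (running total 21)
  island: matched, +4 (running total 25)
  island: matched, +4 (running total 29)
Total score = 29
Threshold = 16; verdict = identification

29


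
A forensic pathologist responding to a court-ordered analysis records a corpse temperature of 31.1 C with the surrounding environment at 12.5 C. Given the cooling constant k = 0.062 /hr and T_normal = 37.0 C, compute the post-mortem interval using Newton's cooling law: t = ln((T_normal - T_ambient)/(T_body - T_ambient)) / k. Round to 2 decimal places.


Using Newton's law of cooling:
t = ln((T_normal - T_ambient) / (T_body - T_ambient)) / k
T_normal - T_ambient = 24.5
T_body - T_ambient = 18.6
Ratio = 1.317204
ln(ratio) = 0.275511
t = 0.275511 / 0.062 = 4.44 hours

4.44


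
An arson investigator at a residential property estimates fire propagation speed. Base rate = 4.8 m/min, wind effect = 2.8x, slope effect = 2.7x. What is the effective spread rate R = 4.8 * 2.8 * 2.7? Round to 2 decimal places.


Fire spread rate calculation:
R = R0 * wind_factor * slope_factor
= 4.8 * 2.8 * 2.7
= 13.44 * 2.7
= 36.29 m/min

36.29


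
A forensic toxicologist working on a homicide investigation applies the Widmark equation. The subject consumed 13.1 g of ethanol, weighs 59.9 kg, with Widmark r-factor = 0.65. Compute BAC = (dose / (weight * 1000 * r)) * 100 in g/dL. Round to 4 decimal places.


Applying the Widmark formula:
BAC = (dose_g / (body_wt * 1000 * r)) * 100
Denominator = 59.9 * 1000 * 0.65 = 38935
BAC = (13.1 / 38935) * 100
BAC = 0.0336 g/dL

0.0336


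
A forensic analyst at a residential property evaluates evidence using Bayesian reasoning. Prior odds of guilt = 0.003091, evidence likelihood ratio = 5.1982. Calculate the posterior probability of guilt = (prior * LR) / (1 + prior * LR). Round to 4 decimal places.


Bayesian evidence evaluation:
Posterior odds = prior_odds * LR = 0.003091 * 5.1982 = 0.01606764
Posterior probability = posterior_odds / (1 + posterior_odds)
= 0.01606764 / (1 + 0.01606764)
= 0.01606764 / 1.01606764
= 0.0158

0.0158


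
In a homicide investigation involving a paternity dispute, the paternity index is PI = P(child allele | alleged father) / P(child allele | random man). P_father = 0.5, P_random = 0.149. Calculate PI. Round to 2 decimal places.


Paternity Index calculation:
PI = P(allele|father) / P(allele|random)
PI = 0.5 / 0.149
PI = 3.36

3.36


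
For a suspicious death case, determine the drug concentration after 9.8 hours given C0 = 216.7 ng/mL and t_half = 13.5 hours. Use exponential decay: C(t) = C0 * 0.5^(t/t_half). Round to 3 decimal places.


Drug concentration decay:
Number of half-lives = t / t_half = 9.8 / 13.5 = 0.725926
Decay factor = 0.5^0.725926 = 0.60460885
C(t) = 216.7 * 0.60460885 = 131.019 ng/mL

131.019


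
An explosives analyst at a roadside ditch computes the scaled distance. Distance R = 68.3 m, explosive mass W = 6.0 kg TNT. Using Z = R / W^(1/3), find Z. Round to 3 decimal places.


Scaled distance calculation:
W^(1/3) = 6.0^(1/3) = 1.817121
Z = R / W^(1/3) = 68.3 / 1.817121
Z = 37.587 m/kg^(1/3)

37.587


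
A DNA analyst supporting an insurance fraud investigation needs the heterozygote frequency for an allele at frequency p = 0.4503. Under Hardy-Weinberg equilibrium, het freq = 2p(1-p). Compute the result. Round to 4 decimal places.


Hardy-Weinberg heterozygote frequency:
q = 1 - p = 1 - 0.4503 = 0.5497
2pq = 2 * 0.4503 * 0.5497 = 0.4951

0.4951


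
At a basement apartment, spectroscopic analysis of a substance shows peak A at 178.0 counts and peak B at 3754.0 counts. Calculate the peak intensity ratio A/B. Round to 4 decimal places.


Spectral peak ratio:
Peak A = 178.0 counts
Peak B = 3754.0 counts
Ratio = 178.0 / 3754.0 = 0.0474

0.0474


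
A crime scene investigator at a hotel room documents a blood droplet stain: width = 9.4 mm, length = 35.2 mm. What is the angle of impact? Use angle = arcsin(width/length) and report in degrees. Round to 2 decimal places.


Blood spatter impact angle calculation:
width / length = 9.4 / 35.2 = 0.267045
angle = arcsin(0.267045)
angle = 15.49 degrees

15.49


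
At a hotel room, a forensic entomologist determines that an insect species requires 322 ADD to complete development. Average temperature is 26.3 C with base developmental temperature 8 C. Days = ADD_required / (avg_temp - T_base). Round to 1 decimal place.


Insect development time:
Effective temperature = avg_temp - T_base = 26.3 - 8 = 18.3 C
Days = ADD / effective_temp = 322 / 18.3 = 17.6 days

17.6


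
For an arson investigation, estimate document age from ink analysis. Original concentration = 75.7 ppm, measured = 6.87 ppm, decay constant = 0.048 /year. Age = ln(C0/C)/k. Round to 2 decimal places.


Document age estimation:
C0/C = 75.7 / 6.87 = 11.018923
ln(C0/C) = 2.399614
t = 2.399614 / 0.048 = 49.99 years

49.99


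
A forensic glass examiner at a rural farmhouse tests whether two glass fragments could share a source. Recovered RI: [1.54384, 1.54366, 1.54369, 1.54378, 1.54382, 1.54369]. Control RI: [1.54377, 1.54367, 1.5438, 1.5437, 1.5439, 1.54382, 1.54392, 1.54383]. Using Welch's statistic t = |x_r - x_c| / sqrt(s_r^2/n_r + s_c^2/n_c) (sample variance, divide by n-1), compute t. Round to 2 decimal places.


Welch's t-criterion for glass RI comparison:
Recovered mean = sum / n_r = 9.26248 / 6 = 1.5437467
Control mean = sum / n_c = 12.35041 / 8 = 1.5438013
Recovered sample variance s_r^2 = 5.82667e-09
Control sample variance s_c^2 = 7.64107e-09
Welch SE (unpooled) = sqrt(s_r^2/n_r + s_c^2/n_c) = sqrt(9.71111e-10 + 9.55134e-10) = sqrt(1.92625e-09) = 4.38891e-05
|mean_r - mean_c| = 5.45833e-05
t = 5.45833e-05 / 4.38891e-05 = 1.24

1.24


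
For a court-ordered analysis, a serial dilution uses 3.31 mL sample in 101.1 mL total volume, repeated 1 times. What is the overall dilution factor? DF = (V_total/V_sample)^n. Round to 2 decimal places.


Dilution factor calculation:
Single dilution = V_total / V_sample = 101.1 / 3.31 ≈ 30.543807
Number of dilutions = 1
Total DF = (101.1 / 3.31)^1 (full precision, rounded at the end) = 30.54

30.54


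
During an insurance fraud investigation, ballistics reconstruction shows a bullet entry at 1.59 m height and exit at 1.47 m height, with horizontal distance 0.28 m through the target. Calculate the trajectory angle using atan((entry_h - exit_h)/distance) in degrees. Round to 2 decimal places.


Bullet trajectory angle:
Height difference = 1.59 - 1.47 = 0.12 m
angle = atan(0.12 / 0.28)
angle = atan(0.428571)
angle = 23.20 degrees

23.20


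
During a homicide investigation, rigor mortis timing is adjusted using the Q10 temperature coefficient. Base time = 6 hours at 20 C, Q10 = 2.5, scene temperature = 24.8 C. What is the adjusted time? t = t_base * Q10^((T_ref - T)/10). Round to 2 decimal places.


Rigor mortis time adjustment:
Exponent = (T_ref - T_actual) / 10 = (20 - 24.8) / 10 = -0.48
Q10 factor = 2.5^-0.48 = 0.64415
t_adjusted = 6 * 0.64415 = 3.86 hours

3.86


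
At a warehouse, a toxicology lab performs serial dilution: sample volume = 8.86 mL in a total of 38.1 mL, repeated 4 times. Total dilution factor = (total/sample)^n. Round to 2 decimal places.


Dilution factor calculation:
Single dilution = V_total / V_sample = 38.1 / 8.86 ≈ 4.300226
Number of dilutions = 4
Total DF = (38.1 / 8.86)^4 (full precision, rounded at the end) = 341.95

341.95


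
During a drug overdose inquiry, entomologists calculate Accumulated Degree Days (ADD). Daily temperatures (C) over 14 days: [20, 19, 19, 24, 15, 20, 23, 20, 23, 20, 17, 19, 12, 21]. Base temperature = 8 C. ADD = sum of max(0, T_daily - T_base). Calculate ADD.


Computing ADD day by day:
Day 1: max(0, 20 - 8) = 12
Day 2: max(0, 19 - 8) = 11
Day 3: max(0, 19 - 8) = 11
Day 4: max(0, 24 - 8) = 16
Day 5: max(0, 15 - 8) = 7
Day 6: max(0, 20 - 8) = 12
Day 7: max(0, 23 - 8) = 15
Day 8: max(0, 20 - 8) = 12
Day 9: max(0, 23 - 8) = 15
Day 10: max(0, 20 - 8) = 12
Day 11: max(0, 17 - 8) = 9
Day 12: max(0, 19 - 8) = 11
Day 13: max(0, 12 - 8) = 4
Day 14: max(0, 21 - 8) = 13
Total ADD = 160

160


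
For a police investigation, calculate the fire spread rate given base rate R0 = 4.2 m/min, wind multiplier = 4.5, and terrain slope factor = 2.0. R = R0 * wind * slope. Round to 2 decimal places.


Fire spread rate calculation:
R = R0 * wind_factor * slope_factor
= 4.2 * 4.5 * 2.0
= 18.9 * 2.0
= 37.80 m/min

37.80


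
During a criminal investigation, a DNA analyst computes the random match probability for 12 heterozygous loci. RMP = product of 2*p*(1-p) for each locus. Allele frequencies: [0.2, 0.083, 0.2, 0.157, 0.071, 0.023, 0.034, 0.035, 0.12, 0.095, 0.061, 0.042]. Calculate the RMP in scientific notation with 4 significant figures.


Computing RMP for 12 loci:
Locus 1: 2 * 0.2 * 0.8 = 0.32
Locus 2: 2 * 0.083 * 0.917 = 0.152222
Locus 3: 2 * 0.2 * 0.8 = 0.32
Locus 4: 2 * 0.157 * 0.843 = 0.264702
Locus 5: 2 * 0.071 * 0.929 = 0.131918
Locus 6: 2 * 0.023 * 0.977 = 0.044942
Locus 7: 2 * 0.034 * 0.966 = 0.065688
Locus 8: 2 * 0.035 * 0.965 = 0.06755
Locus 9: 2 * 0.12 * 0.88 = 0.2112
Locus 10: 2 * 0.095 * 0.905 = 0.17195
Locus 11: 2 * 0.061 * 0.939 = 0.114558
Locus 12: 2 * 0.042 * 0.958 = 0.080472
RMP = 3.634e-11

3.634e-11


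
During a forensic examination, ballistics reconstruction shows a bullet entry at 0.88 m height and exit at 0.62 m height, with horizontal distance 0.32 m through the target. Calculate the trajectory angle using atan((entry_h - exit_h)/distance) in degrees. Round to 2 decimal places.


Bullet trajectory angle:
Height difference = 0.88 - 0.62 = 0.26 m
angle = atan(0.26 / 0.32)
angle = atan(0.8125)
angle = 39.09 degrees

39.09


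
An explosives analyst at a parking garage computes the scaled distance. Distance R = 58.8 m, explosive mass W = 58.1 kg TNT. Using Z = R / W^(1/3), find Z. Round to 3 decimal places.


Scaled distance calculation:
W^(1/3) = 58.1^(1/3) = 3.8731
Z = R / W^(1/3) = 58.8 / 3.8731
Z = 15.182 m/kg^(1/3)

15.182


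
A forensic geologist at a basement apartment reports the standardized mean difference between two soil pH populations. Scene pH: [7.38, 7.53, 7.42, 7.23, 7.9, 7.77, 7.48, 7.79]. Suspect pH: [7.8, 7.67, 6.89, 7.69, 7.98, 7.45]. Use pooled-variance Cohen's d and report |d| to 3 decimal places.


Pooled-variance Cohen's d for soil pH comparison:
Scene mean = 60.5 / 8 = 7.5625
Suspect mean = 45.48 / 6 = 7.58
Scene sample variance s_s^2 = 0.054393
Suspect sample variance s_c^2 = 0.14432
Pooled variance = ((n_s-1)*s_s^2 + (n_c-1)*s_c^2) / (n_s + n_c - 2) = 0.091863
Pooled SD = sqrt(0.091863) = 0.303089
Mean difference = -0.0175
|d| = |-0.0175| / 0.303089 = 0.058

0.058


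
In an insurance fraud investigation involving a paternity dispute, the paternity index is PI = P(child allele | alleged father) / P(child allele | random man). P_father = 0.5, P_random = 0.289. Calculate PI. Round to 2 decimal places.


Paternity Index calculation:
PI = P(allele|father) / P(allele|random)
PI = 0.5 / 0.289
PI = 1.73

1.73


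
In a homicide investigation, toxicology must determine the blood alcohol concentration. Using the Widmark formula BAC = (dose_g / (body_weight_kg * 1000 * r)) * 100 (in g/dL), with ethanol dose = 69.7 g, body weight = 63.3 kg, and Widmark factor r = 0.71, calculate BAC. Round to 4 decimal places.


Applying the Widmark formula:
BAC = (dose_g / (body_wt * 1000 * r)) * 100
Denominator = 63.3 * 1000 * 0.71 = 44943
BAC = (69.7 / 44943) * 100
BAC = 0.1551 g/dL

0.1551


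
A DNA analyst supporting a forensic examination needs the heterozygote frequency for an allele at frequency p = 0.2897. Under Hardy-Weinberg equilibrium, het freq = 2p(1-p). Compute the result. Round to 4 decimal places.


Hardy-Weinberg heterozygote frequency:
q = 1 - p = 1 - 0.2897 = 0.7103
2pq = 2 * 0.2897 * 0.7103 = 0.4115

0.4115


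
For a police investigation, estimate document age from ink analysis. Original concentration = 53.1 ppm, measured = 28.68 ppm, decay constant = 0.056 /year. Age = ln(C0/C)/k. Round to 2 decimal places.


Document age estimation:
C0/C = 53.1 / 28.68 = 1.851464
ln(C0/C) = 0.615977
t = 0.615977 / 0.056 = 11.00 years

11.00


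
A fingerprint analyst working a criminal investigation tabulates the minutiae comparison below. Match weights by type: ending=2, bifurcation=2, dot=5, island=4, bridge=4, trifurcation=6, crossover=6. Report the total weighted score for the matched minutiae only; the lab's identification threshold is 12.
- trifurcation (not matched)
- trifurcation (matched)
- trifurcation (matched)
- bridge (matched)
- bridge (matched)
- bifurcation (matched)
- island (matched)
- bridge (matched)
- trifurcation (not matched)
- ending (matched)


Weighted minutiae match score:
  trifurcation: not matched, +0
  trifurcation: matched, +6 (running total 6)
  trifurcation: matched, +6 (running total 12)
  bridge: matched, +4 (running total 16)
  bridge: matched, +4 (running total 20)
  bifurcation: matched, +2 (running total 22)
  island: matched, +4 (running total 26)
  bridge: matched, +4 (running total 30)
  trifurcation: not matched, +0
  ending: matched, +2 (running total 32)
Total score = 32
Threshold = 12; verdict = identification

32


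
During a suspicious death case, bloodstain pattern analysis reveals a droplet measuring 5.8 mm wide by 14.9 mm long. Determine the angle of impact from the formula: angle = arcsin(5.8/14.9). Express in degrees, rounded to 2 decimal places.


Blood spatter impact angle calculation:
width / length = 5.8 / 14.9 = 0.389262
angle = arcsin(0.389262)
angle = 22.91 degrees

22.91


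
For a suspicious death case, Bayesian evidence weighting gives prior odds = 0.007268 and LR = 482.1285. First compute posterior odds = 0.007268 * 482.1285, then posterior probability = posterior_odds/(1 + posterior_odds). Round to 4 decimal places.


Bayesian evidence evaluation:
Posterior odds = prior_odds * LR = 0.007268 * 482.1285 = 3.50411
Posterior probability = posterior_odds / (1 + posterior_odds)
= 3.50411 / (1 + 3.50411)
= 3.50411 / 4.50411
= 0.7780

0.7780


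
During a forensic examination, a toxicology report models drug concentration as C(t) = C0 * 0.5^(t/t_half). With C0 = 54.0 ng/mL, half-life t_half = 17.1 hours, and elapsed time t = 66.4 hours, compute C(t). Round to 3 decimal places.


Drug concentration decay:
Number of half-lives = t / t_half = 66.4 / 17.1 = 3.883041
Decay factor = 0.5^3.883041 = 0.06777791
C(t) = 54.0 * 0.06777791 = 3.660 ng/mL

3.660


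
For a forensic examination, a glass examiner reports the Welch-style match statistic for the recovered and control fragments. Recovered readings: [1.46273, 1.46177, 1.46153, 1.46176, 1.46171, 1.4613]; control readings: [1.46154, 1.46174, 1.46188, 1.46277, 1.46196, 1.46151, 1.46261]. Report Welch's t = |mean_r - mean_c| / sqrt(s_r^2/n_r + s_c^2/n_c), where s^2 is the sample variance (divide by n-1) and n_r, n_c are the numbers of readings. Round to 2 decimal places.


Welch's t-criterion for glass RI comparison:
Recovered mean = sum / n_r = 8.7708 / 6 = 1.4618
Control mean = sum / n_c = 10.23401 / 7 = 1.4620014
Recovered sample variance s_r^2 = 2.3968e-07
Control sample variance s_c^2 = 2.50048e-07
Welch SE (unpooled) = sqrt(s_r^2/n_r + s_c^2/n_c) = sqrt(3.99467e-08 + 3.57211e-08) = sqrt(7.56678e-08) = 0.000275078
|mean_r - mean_c| = 0.000201429
t = 0.000201429 / 0.000275078 = 0.73

0.73


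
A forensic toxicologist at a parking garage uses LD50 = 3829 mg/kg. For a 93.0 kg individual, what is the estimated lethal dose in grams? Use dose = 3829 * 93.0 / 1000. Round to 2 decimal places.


Lethal dose calculation:
Lethal dose = LD50 * body_weight / 1000
= 3829 * 93.0 / 1000
= 356097 / 1000
= 356.10 g

356.10


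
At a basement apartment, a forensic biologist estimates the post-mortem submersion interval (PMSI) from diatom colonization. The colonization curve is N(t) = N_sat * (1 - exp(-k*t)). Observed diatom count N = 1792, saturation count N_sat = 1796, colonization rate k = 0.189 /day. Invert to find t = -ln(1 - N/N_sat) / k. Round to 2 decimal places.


PMSI from diatom colonization curve:
N / N_sat = 1792 / 1796 = 0.997773
1 - N/N_sat = 0.002227
ln(1 - N/N_sat) = -6.1071
t = -ln(1 - N/N_sat) / k = -(-6.1071) / 0.189 = 32.31 days

32.31


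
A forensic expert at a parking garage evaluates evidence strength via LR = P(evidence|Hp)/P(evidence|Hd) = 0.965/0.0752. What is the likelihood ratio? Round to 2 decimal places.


Likelihood ratio calculation:
LR = P(E|Hp) / P(E|Hd)
LR = 0.965 / 0.0752
LR = 12.83

12.83


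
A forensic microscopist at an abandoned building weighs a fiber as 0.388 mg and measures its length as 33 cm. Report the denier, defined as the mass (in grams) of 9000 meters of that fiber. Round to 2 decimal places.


Denier calculation:
Mass in grams = 0.388 mg / 1000 = 0.000388 g
Length in meters = 33 cm / 100 = 0.33 m
Linear density = mass / length = 0.000388 / 0.33 = 0.00117576 g/m
Denier = (g/m) * 9000 = 0.00117576 * 9000 = 10.58

10.58
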